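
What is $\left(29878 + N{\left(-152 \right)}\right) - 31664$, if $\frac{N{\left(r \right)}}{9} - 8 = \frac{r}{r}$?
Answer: $-1705$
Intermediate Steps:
$N{\left(r \right)} = 81$ ($N{\left(r \right)} = 72 + 9 \frac{r}{r} = 72 + 9 \cdot 1 = 72 + 9 = 81$)
$\left(29878 + N{\left(-152 \right)}\right) - 31664 = \left(29878 + 81\right) - 31664 = 29959 - 31664 = -1705$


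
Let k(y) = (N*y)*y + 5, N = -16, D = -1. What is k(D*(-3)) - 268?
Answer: -407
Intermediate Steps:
k(y) = 5 - 16*y**2 (k(y) = (-16*y)*y + 5 = -16*y**2 + 5 = 5 - 16*y**2)
k(D*(-3)) - 268 = (5 - 16*(-1*(-3))**2) - 268 = (5 - 16*3**2) - 268 = (5 - 16*9) - 268 = (5 - 144) - 268 = -139 - 268 = -407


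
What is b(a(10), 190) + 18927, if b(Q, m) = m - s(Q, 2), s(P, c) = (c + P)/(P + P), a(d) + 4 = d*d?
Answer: 1835183/96 ≈ 19117.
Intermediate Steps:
a(d) = -4 + d**2 (a(d) = -4 + d*d = -4 + d**2)
s(P, c) = (P + c)/(2*P) (s(P, c) = (P + c)/((2*P)) = (P + c)*(1/(2*P)) = (P + c)/(2*P))
b(Q, m) = m - (2 + Q)/(2*Q) (b(Q, m) = m - (Q + 2)/(2*Q) = m - (2 + Q)/(2*Q))
b(a(10), 190) + 18927 = (-1/2 + 190 - 1/(-4 + 10**2)) + 18927 = (-1/2 + 190 - 1/(-4 + 100)) + 18927 = (-1/2 + 190 - 1/96) + 18927 = 18191/96 + 18927 = 1835183/96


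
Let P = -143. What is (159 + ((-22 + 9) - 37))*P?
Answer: -15587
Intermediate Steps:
(159 + ((-22 + 9) - 37))*P = (159 + ((-22 + 9) - 37))*(-143) = (159 + (-13 - 37))*(-143) = (159 - 50)*(-143) = 109*(-143) = -15587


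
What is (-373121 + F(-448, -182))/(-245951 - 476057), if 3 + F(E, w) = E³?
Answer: 22572129/180502 ≈ 125.05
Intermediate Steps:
F(E, w) = -3 + E³
(-373121 + F(-448, -182))/(-245951 - 476057) = (-373121 + (-3 + (-448)³))/(-245951 - 476057) = (-373121 + (-3 - 89915392))/(-722008) = (-373121 - 89915395)*(-1/722008) = -90288516*(-1/722008) = 22572129/180502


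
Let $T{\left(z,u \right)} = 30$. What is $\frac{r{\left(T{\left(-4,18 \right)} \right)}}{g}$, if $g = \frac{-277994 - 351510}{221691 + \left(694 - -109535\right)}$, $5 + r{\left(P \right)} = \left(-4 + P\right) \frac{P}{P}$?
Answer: $- \frac{435645}{39344} \approx -11.073$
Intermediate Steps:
$r{\left(P \right)} = -9 + P$ ($r{\left(P \right)} = -5 + \left(-4 + P\right) \frac{P}{P} = -5 + \left(-4 + P\right) 1 = -5 + \left(-4 + P\right) = -9 + P$)
$g = - \frac{39344}{20745}$ ($g = - \frac{629504}{221691 + \left(694 + 109535\right)} = - \frac{629504}{221691 + 110229} = - \frac{629504}{331920} = \left(-629504\right) \frac{1}{331920} = - \frac{39344}{20745} \approx -1.8966$)
$\frac{r{\left(T{\left(-4,18 \right)} \right)}}{g} = \frac{-9 + 30}{- \frac{39344}{20745}} = 21 \left(- \frac{20745}{39344}\right) = - \frac{435645}{39344}$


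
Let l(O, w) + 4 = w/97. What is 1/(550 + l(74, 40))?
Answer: 97/53002 ≈ 0.0018301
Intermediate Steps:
l(O, w) = -4 + w/97
1/(550 + l(74, 40)) = 1/(550 + (-4 + (1/97)*40)) = 1/(550 + (-4 + 40/97)) = 1/(550 - 348/97) = 1/(53002/97) = 97/53002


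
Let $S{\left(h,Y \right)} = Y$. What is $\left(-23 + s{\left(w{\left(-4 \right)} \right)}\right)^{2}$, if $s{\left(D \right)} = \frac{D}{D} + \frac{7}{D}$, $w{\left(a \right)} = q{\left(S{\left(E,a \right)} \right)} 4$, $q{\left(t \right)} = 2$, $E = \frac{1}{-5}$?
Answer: $\frac{28561}{64} \approx 446.27$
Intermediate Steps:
$E = - \frac{1}{5} \approx -0.2$
$w{\left(a \right)} = 8$ ($w{\left(a \right)} = 2 \cdot 4 = 8$)
$s{\left(D \right)} = 1 + \frac{7}{D}$
$\left(-23 + s{\left(w{\left(-4 \right)} \right)}\right)^{2} = \left(-23 + \frac{7 + 8}{8}\right)^{2} = \left(-23 + \frac{1}{8} \cdot 15\right)^{2} = \left(-23 + \frac{15}{8}\right)^{2} = \left(- \frac{169}{8}\right)^{2} = \frac{28561}{64}$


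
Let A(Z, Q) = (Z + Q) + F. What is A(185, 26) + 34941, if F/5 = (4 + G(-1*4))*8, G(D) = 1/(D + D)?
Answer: 35307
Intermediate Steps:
G(D) = 1/(2*D)
F = 155 (F = 5*((4 + 1/(2*((-1*4))))*8) = 5*((4 + (1/2)/(-4))*8) = 5*((4 + (1/2)*(-1/4))*8) = 5*((4 - 1/8)*8) = 5*((31/8)*8) = 5*31 = 155)
A(Z, Q) = 155 + Q + Z (A(Z, Q) = (Z + Q) + 155 = (Q + Z) + 155 = 155 + Q + Z)
A(185, 26) + 34941 = (155 + 26 + 185) + 34941 = 366 + 34941 = 35307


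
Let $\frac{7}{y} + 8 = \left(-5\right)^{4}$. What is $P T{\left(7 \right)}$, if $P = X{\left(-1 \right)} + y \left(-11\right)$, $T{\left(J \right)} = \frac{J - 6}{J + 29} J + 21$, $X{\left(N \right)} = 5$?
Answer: $\frac{573776}{5553} \approx 103.33$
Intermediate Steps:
$y = \frac{7}{617}$ ($y = \frac{7}{-8 + \left(-5\right)^{4}} = \frac{7}{-8 + 625} = \frac{7}{617} \approx 0.011345$)
$T{\left(J \right)} = 21 + \frac{J \left(-6 + J\right)}{29 + J}$ ($T{\left(J \right)} = \frac{-6 + J}{29 + J} J + 21 = \frac{J \left(-6 + J\right)}{29 + J} + 21 = 21 + \frac{J \left(-6 + J\right)}{29 + J}$)
$P = \frac{3008}{617}$ ($P = 5 + \frac{7}{617} \left(-11\right) = 5 - \frac{77}{617} = \frac{3008}{617} \approx 4.8752$)
$P T{\left(7 \right)} = \frac{3008 \frac{609 + 7^{2} + 15 \cdot 7}{29 + 7}}{617} = \frac{3008 \frac{609 + 49 + 105}{36}}{617} = \frac{3008 \cdot \frac{1}{36} \cdot 763}{617} = \frac{3008}{617} \cdot \frac{763}{36} = \frac{573776}{5553}$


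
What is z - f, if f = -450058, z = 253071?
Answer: 703129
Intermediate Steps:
z - f = 253071 - 1*(-450058) = 253071 + 450058 = 703129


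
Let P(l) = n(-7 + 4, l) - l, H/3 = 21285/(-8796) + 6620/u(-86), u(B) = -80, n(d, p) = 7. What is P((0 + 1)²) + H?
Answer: -365781/1466 ≈ -249.51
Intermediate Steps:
H = -374577/1466 (H = 3*(21285/(-8796) + 6620/(-80)) = 3*(21285*(-1/8796) + 6620*(-1/80)) = 3*(-7095/2932 - 331/4) = 3*(-124859/1466) = -374577/1466 ≈ -255.51)
P(l) = 7 - l
P((0 + 1)²) + H = (7 - (0 + 1)²) - 374577/1466 = (7 - 1*1²) - 374577/1466 = (7 - 1*1) - 374577/1466 = (7 - 1) - 374577/1466 = 6 - 374577/1466 = -365781/1466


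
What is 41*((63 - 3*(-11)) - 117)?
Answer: -861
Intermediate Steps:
41*((63 - 3*(-11)) - 117) = 41*((63 - 1*(-33)) - 117) = 41*((63 + 33) - 117) = 41*(96 - 117) = 41*(-21) = -861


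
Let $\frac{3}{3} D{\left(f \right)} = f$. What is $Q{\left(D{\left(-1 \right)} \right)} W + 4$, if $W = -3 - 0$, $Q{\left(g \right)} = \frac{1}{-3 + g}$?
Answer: $\frac{19}{4} \approx 4.75$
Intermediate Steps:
$D{\left(f \right)} = f$
$W = -3$ ($W = -3 + 0 = -3$)
$Q{\left(D{\left(-1 \right)} \right)} W + 4 = \frac{1}{-3 - 1} \left(-3\right) + 4 = \frac{1}{-4} \left(-3\right) + 4 = \left(- \frac{1}{4}\right) \left(-3\right) + 4 = \frac{3}{4} + 4 = \frac{19}{4}$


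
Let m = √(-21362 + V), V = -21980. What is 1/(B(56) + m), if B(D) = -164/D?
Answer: -574/8496713 - 196*I*√43342/8496713 ≈ -6.7556e-5 - 0.0048024*I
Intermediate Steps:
m = I*√43342 (m = √(-21362 - 21980) = √(-43342) = I*√43342 ≈ 208.19*I)
1/(B(56) + m) = 1/(-164/56 + I*√43342) = 1/(-164*1/56 + I*√43342) = 1/(-41/14 + I*√43342)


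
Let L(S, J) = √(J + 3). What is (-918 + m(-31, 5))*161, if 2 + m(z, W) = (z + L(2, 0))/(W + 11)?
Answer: -2374911/16 + 161*√3/16 ≈ -1.4841e+5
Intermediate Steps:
L(S, J) = √(3 + J)
m(z, W) = -2 + (z + √3)/(11 + W) (m(z, W) = -2 + (z + √(3 + 0))/(W + 11) = -2 + (z + √3)/(11 + W))
(-918 + m(-31, 5))*161 = (-918 + (-22 - 31 + √3 - 2*5)/(11 + 5))*161 = (-918 + (-22 - 31 + √3 - 10)/16)*161 = (-918 + (-63 + √3)/16)*161 = (-918 + (-63/16 + √3/16))*161 = (-14751/16 + √3/16)*161 = -2374911/16 + 161*√3/16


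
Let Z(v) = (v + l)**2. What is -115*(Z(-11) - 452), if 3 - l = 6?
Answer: 29440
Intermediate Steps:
l = -3 (l = 3 - 1*6 = 3 - 6 = -3)
Z(v) = (-3 + v)**2 (Z(v) = (v - 3)**2 = (-3 + v)**2)
-115*(Z(-11) - 452) = -115*((-3 - 11)**2 - 452) = -115*((-14)**2 - 452) = -115*(196 - 452) = -115*(-256) = 29440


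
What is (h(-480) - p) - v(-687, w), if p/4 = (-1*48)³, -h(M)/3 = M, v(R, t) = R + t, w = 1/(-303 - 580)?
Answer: 392489086/883 ≈ 4.4450e+5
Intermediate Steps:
w = -1/883 (w = 1/(-883) = -1/883 ≈ -0.0011325)
h(M) = -3*M
p = -442368 (p = 4*(-1*48)³ = 4*(-48)³ = 4*(-110592) = -442368)
(h(-480) - p) - v(-687, w) = (-3*(-480) - 1*(-442368)) - (-687 - 1/883) = (1440 + 442368) - 1*(-606622/883) = 443808 + 606622/883 = 392489086/883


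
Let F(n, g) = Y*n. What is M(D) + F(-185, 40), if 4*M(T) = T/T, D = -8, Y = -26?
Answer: 19241/4 ≈ 4810.3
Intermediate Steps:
F(n, g) = -26*n
M(T) = ¼ (M(T) = (T/T)/4 = (¼)*1 = ¼)
M(D) + F(-185, 40) = ¼ - 26*(-185) = ¼ + 4810 = 19241/4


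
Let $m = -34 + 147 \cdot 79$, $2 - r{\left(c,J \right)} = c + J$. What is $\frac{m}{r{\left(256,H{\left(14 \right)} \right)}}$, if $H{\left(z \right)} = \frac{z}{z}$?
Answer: $- \frac{11579}{255} \approx -45.408$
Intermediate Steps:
$H{\left(z \right)} = 1$
$r{\left(c,J \right)} = 2 - J - c$ ($r{\left(c,J \right)} = 2 - \left(c + J\right) = 2 - \left(J + c\right) = 2 - J - c$)
$m = 11579$ ($m = -34 + 11613 = 11579$)
$\frac{m}{r{\left(256,H{\left(14 \right)} \right)}} = \frac{11579}{2 - 1 - 256} = \frac{11579}{-255} = 11579 \left(- \frac{1}{255}\right) = - \frac{11579}{255}$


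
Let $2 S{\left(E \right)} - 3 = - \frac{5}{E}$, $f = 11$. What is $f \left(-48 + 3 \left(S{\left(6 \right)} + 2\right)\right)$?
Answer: $- \frac{1705}{4} \approx -426.25$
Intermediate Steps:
$S{\left(E \right)} = \frac{3}{2} - \frac{5}{2 E}$ ($S{\left(E \right)} = \frac{3}{2} + \frac{\left(-5\right) \frac{1}{E}}{2} = \frac{3}{2} - \frac{5}{2 E}$)
$f \left(-48 + 3 \left(S{\left(6 \right)} + 2\right)\right) = 11 \left(-48 + 3 \left(\frac{-5 + 3 \cdot 6}{2 \cdot 6} + 2\right)\right) = 11 \left(-48 + 3 \left(\frac{1}{2} \cdot \frac{1}{6} \left(-5 + 18\right) + 2\right)\right) = 11 \left(-48 + 3 \left(\frac{1}{2} \cdot \frac{1}{6} \cdot 13 + 2\right)\right) = 11 \left(-48 + 3 \left(\frac{13}{12} + 2\right)\right) = 11 \left(-48 + 3 \cdot \frac{37}{12}\right) = 11 \left(-48 + \frac{37}{4}\right) = 11 \left(- \frac{155}{4}\right) = - \frac{1705}{4}$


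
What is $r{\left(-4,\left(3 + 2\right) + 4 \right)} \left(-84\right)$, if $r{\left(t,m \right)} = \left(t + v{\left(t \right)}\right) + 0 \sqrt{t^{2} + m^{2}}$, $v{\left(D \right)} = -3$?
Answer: $588$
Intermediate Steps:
$r{\left(t,m \right)} = -3 + t$ ($r{\left(t,m \right)} = \left(t - 3\right) + 0 \sqrt{t^{2} + m^{2}} = \left(-3 + t\right) + 0 \sqrt{m^{2} + t^{2}} = \left(-3 + t\right) + 0 = -3 + t$)
$r{\left(-4,\left(3 + 2\right) + 4 \right)} \left(-84\right) = \left(-3 - 4\right) \left(-84\right) = \left(-7\right) \left(-84\right) = 588$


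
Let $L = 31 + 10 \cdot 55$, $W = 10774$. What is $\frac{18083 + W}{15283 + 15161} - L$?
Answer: $- \frac{5886369}{10148} \approx -580.05$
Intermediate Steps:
$L = 581$ ($L = 31 + 550 = 581$)
$\frac{18083 + W}{15283 + 15161} - L = \frac{18083 + 10774}{15283 + 15161} - 581 = \frac{28857}{30444} - 581 = 28857 \cdot \frac{1}{30444} - 581 = \frac{9619}{10148} - 581 = - \frac{5886369}{10148}$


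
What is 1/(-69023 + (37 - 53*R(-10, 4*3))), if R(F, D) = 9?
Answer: -1/69463 ≈ -1.4396e-5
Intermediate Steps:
1/(-69023 + (37 - 53*R(-10, 4*3))) = 1/(-69023 + (37 - 53*9)) = 1/(-69023 + (37 - 477)) = 1/(-69023 - 440) = 1/(-69463) = -1/69463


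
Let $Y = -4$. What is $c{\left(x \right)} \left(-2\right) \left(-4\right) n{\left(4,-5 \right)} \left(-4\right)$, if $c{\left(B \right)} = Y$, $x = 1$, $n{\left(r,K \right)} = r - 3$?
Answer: $128$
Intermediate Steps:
$n{\left(r,K \right)} = -3 + r$
$c{\left(B \right)} = -4$
$c{\left(x \right)} \left(-2\right) \left(-4\right) n{\left(4,-5 \right)} \left(-4\right) = - 4 \left(-2\right) \left(-4\right) \left(-3 + 4\right) \left(-4\right) = - 4 \cdot 8 \cdot 1 \left(-4\right) = - 4 \cdot 8 \left(-4\right) = \left(-4\right) \left(-32\right) = 128$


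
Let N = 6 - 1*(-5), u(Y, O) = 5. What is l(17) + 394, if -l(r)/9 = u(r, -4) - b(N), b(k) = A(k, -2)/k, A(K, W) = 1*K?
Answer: 358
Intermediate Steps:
A(K, W) = K
N = 11 (N = 6 + 5 = 11)
b(k) = 1 (b(k) = k/k = 1)
l(r) = -36 (l(r) = -9*(5 - 1*1) = -9*(5 - 1) = -9*4 = -36)
l(17) + 394 = -36 + 394 = 358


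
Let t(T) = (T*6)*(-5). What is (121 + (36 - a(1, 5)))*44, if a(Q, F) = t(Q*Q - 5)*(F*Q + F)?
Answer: -45892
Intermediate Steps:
t(T) = -30*T (t(T) = (6*T)*(-5) = -30*T)
a(Q, F) = (150 - 30*Q**2)*(F + F*Q) (a(Q, F) = (-30*(Q*Q - 5))*(F*Q + F) = (-30*(Q**2 - 5))*(F + F*Q) = (-30*(-5 + Q**2))*(F + F*Q) = (150 - 30*Q**2)*(F + F*Q))
(121 + (36 - a(1, 5)))*44 = (121 + (36 - 30*5*(1 + 1)*(5 - 1*1**2)))*44 = (121 + (36 - 30*5*2*(5 - 1*1)))*44 = (121 + (36 - 30*5*2*(5 - 1)))*44 = (121 + (36 - 30*5*2*4))*44 = (121 + (36 - 1*1200))*44 = (121 + (36 - 1200))*44 = (121 - 1164)*44 = -1043*44 = -45892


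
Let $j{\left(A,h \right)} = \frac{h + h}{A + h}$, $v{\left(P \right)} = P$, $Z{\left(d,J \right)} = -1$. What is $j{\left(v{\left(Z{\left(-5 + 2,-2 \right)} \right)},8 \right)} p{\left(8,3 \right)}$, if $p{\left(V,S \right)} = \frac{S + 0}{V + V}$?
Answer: $\frac{3}{7} \approx 0.42857$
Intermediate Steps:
$j{\left(A,h \right)} = \frac{2 h}{A + h}$
$p{\left(V,S \right)} = \frac{S}{2 V}$
$j{\left(v{\left(Z{\left(-5 + 2,-2 \right)} \right)},8 \right)} p{\left(8,3 \right)} = 2 \cdot 8 \frac{1}{-1 + 8} \cdot \frac{1}{2} \cdot 3 \cdot \frac{1}{8} = 2 \cdot 8 \cdot \frac{1}{7} \cdot \frac{1}{2} \cdot 3 \cdot \frac{1}{8} = 2 \cdot 8 \cdot \frac{1}{7} \cdot \frac{3}{16} = \frac{16}{7} \cdot \frac{3}{16} = \frac{3}{7}$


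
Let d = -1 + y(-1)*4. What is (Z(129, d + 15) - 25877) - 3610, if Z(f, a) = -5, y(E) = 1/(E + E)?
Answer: -29492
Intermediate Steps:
y(E) = 1/(2*E)
d = -3 (d = -1 + ((½)/(-1))*4 = -1 + ((½)*(-1))*4 = -1 - ½*4 = -1 - 2 = -3)
(Z(129, d + 15) - 25877) - 3610 = (-5 - 25877) - 3610 = -25882 - 3610 = -29492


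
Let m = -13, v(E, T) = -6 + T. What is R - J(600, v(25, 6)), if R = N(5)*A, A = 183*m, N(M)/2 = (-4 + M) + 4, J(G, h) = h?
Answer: -23790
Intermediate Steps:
N(M) = 2*M (N(M) = 2*((-4 + M) + 4) = 2*M)
A = -2379 (A = 183*(-13) = -2379)
R = -23790 (R = (2*5)*(-2379) = 10*(-2379) = -23790)
R - J(600, v(25, 6)) = -23790 - (-6 + 6) = -23790 - 1*0 = -23790 + 0 = -23790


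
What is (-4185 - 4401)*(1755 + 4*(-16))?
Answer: -14518926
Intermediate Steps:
(-4185 - 4401)*(1755 + 4*(-16)) = -8586*(1755 - 64) = -8586*1691 = -14518926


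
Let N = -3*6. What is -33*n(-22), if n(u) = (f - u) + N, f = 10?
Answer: -462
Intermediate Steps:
N = -18
n(u) = -8 - u (n(u) = (10 - u) - 18 = -8 - u)
-33*n(-22) = -33*(-8 - 1*(-22)) = -33*(-8 + 22) = -33*14 = -462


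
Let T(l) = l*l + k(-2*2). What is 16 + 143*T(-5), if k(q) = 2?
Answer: 3877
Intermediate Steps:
T(l) = 2 + l**2 (T(l) = l*l + 2 = l**2 + 2 = 2 + l**2)
16 + 143*T(-5) = 16 + 143*(2 + (-5)**2) = 16 + 143*(2 + 25) = 16 + 143*27 = 16 + 3861 = 3877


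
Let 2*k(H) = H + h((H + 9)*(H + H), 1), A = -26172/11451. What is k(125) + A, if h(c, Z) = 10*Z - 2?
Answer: 490213/7634 ≈ 64.214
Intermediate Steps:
h(c, Z) = -2 + 10*Z
A = -8724/3817 (A = -26172*1/11451 = -8724/3817 ≈ -2.2856)
k(H) = 4 + H/2 (k(H) = (H + (-2 + 10*1))/2 = (H + (-2 + 10))/2 = (H + 8)/2 = (8 + H)/2 = 4 + H/2)
k(125) + A = (4 + (½)*125) - 8724/3817 = (4 + 125/2) - 8724/3817 = 133/2 - 8724/3817 = 490213/7634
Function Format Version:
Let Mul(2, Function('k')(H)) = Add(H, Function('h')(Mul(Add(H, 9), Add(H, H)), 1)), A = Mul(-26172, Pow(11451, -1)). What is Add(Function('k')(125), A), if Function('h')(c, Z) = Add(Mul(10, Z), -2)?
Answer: Rational(490213, 7634) ≈ 64.214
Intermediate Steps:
Function('h')(c, Z) = Add(-2, Mul(10, Z))
A = Rational(-8724, 3817) (A = Mul(-26172, Rational(1, 11451)) = Rational(-8724, 3817) ≈ -2.2856)
Function('k')(H) = Add(4, Mul(Rational(1, 2), H)) (Function('k')(H) = Mul(Rational(1, 2), Add(H, Add(-2, Mul(10, 1)))) = Mul(Rational(1, 2), Add(H, Add(-2, 10))) = Mul(Rational(1, 2), Add(H, 8)) = Mul(Rational(1, 2), Add(8, H)) = Add(4, Mul(Rational(1, 2), H)))
Add(Function('k')(125), A) = Add(Add(4, Mul(Rational(1, 2), 125)), Rational(-8724, 3817)) = Add(Add(4, Rational(125, 2)), Rational(-8724, 3817)) = Add(Rational(133, 2), Rational(-8724, 3817)) = Rational(490213, 7634)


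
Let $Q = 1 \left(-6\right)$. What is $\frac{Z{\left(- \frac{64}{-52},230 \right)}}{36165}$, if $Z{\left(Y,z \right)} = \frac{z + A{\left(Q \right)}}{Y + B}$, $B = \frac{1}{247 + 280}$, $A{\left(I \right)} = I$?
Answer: $\frac{1534624}{305413425} \approx 0.0050247$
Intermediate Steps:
$Q = -6$
$B = \frac{1}{527} \approx 0.0018975$
$Z{\left(Y,z \right)} = \frac{-6 + z}{\frac{1}{527} + Y}$ ($Z{\left(Y,z \right)} = \frac{z - 6}{Y + \frac{1}{527}} = \frac{-6 + z}{\frac{1}{527} + Y}$)
$\frac{Z{\left(- \frac{64}{-52},230 \right)}}{36165} = \frac{527 \frac{1}{1 + 527 \left(- \frac{64}{-52}\right)} \left(-6 + 230\right)}{36165} = 527 \frac{1}{1 + 527 \left(\left(-64\right) \left(- \frac{1}{52}\right)\right)} 224 \cdot \frac{1}{36165} = 527 \frac{1}{1 + 527 \cdot \frac{16}{13}} \cdot 224 \cdot \frac{1}{36165} = 527 \frac{1}{1 + \frac{8432}{13}} \cdot 224 \cdot \frac{1}{36165} = 527 \frac{1}{\frac{8445}{13}} \cdot 224 \cdot \frac{1}{36165} = 527 \cdot \frac{13}{8445} \cdot 224 \cdot \frac{1}{36165} = \frac{1534624}{8445} \cdot \frac{1}{36165} = \frac{1534624}{305413425}$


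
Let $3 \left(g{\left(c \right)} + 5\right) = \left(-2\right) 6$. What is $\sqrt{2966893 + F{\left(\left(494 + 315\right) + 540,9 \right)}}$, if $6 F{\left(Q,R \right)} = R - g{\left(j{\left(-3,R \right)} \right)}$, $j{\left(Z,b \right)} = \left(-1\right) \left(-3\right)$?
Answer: $4 \sqrt{185431} \approx 1722.5$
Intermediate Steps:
$j{\left(Z,b \right)} = 3$
$g{\left(c \right)} = -9$ ($g{\left(c \right)} = -5 + \frac{\left(-2\right) 6}{3} = -5 + \frac{1}{3} \left(-12\right) = -5 - 4 = -9$)
$F{\left(Q,R \right)} = \frac{3}{2} + \frac{R}{6}$ ($F{\left(Q,R \right)} = \frac{R - -9}{6} = \frac{R + 9}{6} = \frac{9 + R}{6} = \frac{3}{2} + \frac{R}{6}$)
$\sqrt{2966893 + F{\left(\left(494 + 315\right) + 540,9 \right)}} = \sqrt{2966893 + \left(\frac{3}{2} + \frac{1}{6} \cdot 9\right)} = \sqrt{2966893 + \left(\frac{3}{2} + \frac{3}{2}\right)} = \sqrt{2966893 + 3} = \sqrt{2966896} = 4 \sqrt{185431}$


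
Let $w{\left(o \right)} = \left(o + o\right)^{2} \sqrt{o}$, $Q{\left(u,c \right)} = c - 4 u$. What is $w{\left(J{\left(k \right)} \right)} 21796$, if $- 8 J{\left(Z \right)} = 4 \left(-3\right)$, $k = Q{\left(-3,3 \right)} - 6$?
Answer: $98082 \sqrt{6} \approx 2.4025 \cdot 10^{5}$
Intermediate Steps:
$k = 9$ ($k = \left(3 - -12\right) - 6 = \left(3 + 12\right) - 6 = 15 - 6 = 9$)
$J{\left(Z \right)} = \frac{3}{2}$ ($J{\left(Z \right)} = - \frac{4 \left(-3\right)}{8} = \left(- \frac{1}{8}\right) \left(-12\right) = \frac{3}{2}$)
$w{\left(o \right)} = 4 o^{\frac{5}{2}}$ ($w{\left(o \right)} = \left(2 o\right)^{2} \sqrt{o} = 4 o^{2} \sqrt{o} = 4 o^{\frac{5}{2}}$)
$w{\left(J{\left(k \right)} \right)} 21796 = 4 \left(\frac{3}{2}\right)^{\frac{5}{2}} \cdot 21796 = 4 \frac{9 \sqrt{6}}{8} \cdot 21796 = \frac{9 \sqrt{6}}{2} \cdot 21796 = 98082 \sqrt{6}$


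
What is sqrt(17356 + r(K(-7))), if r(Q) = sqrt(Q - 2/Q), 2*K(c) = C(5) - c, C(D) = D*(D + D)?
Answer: sqrt(225558576 + 114*sqrt(369474))/114 ≈ 131.76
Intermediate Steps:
C(D) = 2*D**2 (C(D) = D*(2*D) = 2*D**2)
K(c) = 25 - c/2 (K(c) = (2*5**2 - c)/2 = (2*25 - c)/2 = (50 - c)/2 = 25 - c/2)
sqrt(17356 + r(K(-7))) = sqrt(17356 + sqrt((25 - 1/2*(-7)) - 2/(25 - 1/2*(-7)))) = sqrt(17356 + sqrt((25 + 7/2) - 2/(25 + 7/2))) = sqrt(17356 + sqrt(57/2 - 2/57/2)) = sqrt(17356 + sqrt(57/2 - 2*2/57)) = sqrt(17356 + sqrt(57/2 - 4/57)) = sqrt(17356 + sqrt(3241/114)) = sqrt(17356 + sqrt(369474)/114)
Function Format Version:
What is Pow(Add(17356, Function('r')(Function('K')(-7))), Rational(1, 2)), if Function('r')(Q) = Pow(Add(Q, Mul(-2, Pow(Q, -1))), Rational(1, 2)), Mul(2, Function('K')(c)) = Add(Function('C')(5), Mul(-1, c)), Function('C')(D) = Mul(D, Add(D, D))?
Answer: Mul(Rational(1, 114), Pow(Add(225558576, Mul(114, Pow(369474, Rational(1, 2)))), Rational(1, 2))) ≈ 131.76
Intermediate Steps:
Function('C')(D) = Mul(2, Pow(D, 2)) (Function('C')(D) = Mul(D, Mul(2, D)) = Mul(2, Pow(D, 2)))
Function('K')(c) = Add(25, Mul(Rational(-1, 2), c)) (Function('K')(c) = Mul(Rational(1, 2), Add(Mul(2, Pow(5, 2)), Mul(-1, c))) = Mul(Rational(1, 2), Add(Mul(2, 25), Mul(-1, c))) = Mul(Rational(1, 2), Add(50, Mul(-1, c))) = Add(25, Mul(Rational(-1, 2), c)))
Pow(Add(17356, Function('r')(Function('K')(-7))), Rational(1, 2)) = Pow(Add(17356, Pow(Add(Add(25, Mul(Rational(-1, 2), -7)), Mul(-2, Pow(Add(25, Mul(Rational(-1, 2), -7)), -1))), Rational(1, 2))), Rational(1, 2)) = Pow(Add(17356, Pow(Add(Add(25, Rational(7, 2)), Mul(-2, Pow(Add(25, Rational(7, 2)), -1))), Rational(1, 2))), Rational(1, 2)) = Pow(Add(17356, Pow(Add(Rational(57, 2), Mul(-2, Pow(Rational(57, 2), -1))), Rational(1, 2))), Rational(1, 2)) = Pow(Add(17356, Pow(Add(Rational(57, 2), Mul(-2, Rational(2, 57))), Rational(1, 2))), Rational(1, 2)) = Pow(Add(17356, Pow(Add(Rational(57, 2), Rational(-4, 57)), Rational(1, 2))), Rational(1, 2)) = Pow(Add(17356, Pow(Rational(3241, 114), Rational(1, 2))), Rational(1, 2)) = Pow(Add(17356, Mul(Rational(1, 114), Pow(369474, Rational(1, 2)))), Rational(1, 2))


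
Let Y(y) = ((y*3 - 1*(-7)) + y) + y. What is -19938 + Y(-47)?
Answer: -20166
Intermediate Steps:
Y(y) = 7 + 5*y (Y(y) = ((3*y + 7) + y) + y = ((7 + 3*y) + y) + y = (7 + 4*y) + y = 7 + 5*y)
-19938 + Y(-47) = -19938 + (7 + 5*(-47)) = -19938 + (7 - 235) = -19938 - 228 = -20166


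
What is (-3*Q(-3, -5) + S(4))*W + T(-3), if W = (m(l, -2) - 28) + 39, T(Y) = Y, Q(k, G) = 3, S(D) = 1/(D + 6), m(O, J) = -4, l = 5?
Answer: -653/10 ≈ -65.300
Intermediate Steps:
S(D) = 1/(6 + D)
W = 7 (W = (-4 - 28) + 39 = -32 + 39 = 7)
(-3*Q(-3, -5) + S(4))*W + T(-3) = (-3*3 + 1/(6 + 4))*7 - 3 = (-9 + 1/10)*7 - 3 = -89/10*7 - 3 = -623/10 - 3 = -653/10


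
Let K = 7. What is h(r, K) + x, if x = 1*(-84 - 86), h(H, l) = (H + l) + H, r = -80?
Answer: -323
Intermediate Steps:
h(H, l) = l + 2*H
x = -170 (x = 1*(-170) = -170)
h(r, K) + x = (7 + 2*(-80)) - 170 = (7 - 160) - 170 = -153 - 170 = -323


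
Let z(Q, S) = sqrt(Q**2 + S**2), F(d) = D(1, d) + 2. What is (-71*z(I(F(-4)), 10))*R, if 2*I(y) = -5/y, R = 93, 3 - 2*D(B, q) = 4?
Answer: -11005*sqrt(37) ≈ -66941.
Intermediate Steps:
D(B, q) = -1/2 (D(B, q) = 3/2 - 1/2*4 = 3/2 - 2 = -1/2)
F(d) = 3/2 (F(d) = -1/2 + 2 = 3/2)
I(y) = -5/(2*y) (I(y) = (-5/y)/2 = -5/(2*y))
(-71*z(I(F(-4)), 10))*R = -71*sqrt((-5/(2*3/2))**2 + 10**2)*93 = -71*sqrt((-5/2*2/3)**2 + 100)*93 = -71*sqrt((-5/3)**2 + 100)*93 = -71*sqrt(25/9 + 100)*93 = -355*sqrt(37)/3*93 = -11005*sqrt(37)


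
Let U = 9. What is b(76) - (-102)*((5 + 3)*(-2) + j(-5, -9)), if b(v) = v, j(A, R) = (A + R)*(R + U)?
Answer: -1556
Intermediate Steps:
j(A, R) = (9 + R)*(A + R) (j(A, R) = (A + R)*(R + 9) = (A + R)*(9 + R) = (9 + R)*(A + R))
b(76) - (-102)*((5 + 3)*(-2) + j(-5, -9)) = 76 - (-102)*((5 + 3)*(-2) + ((-9)² + 9*(-5) + 9*(-9) - 5*(-9))) = 76 - (-102)*(8*(-2) + (81 - 45 - 81 + 45)) = 76 - (-102)*(-16 + 0) = 76 - (-102)*(-16) = 76 - 1*1632 = 76 - 1632 = -1556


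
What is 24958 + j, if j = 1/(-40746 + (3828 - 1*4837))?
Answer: 1042121289/41755 ≈ 24958.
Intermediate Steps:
j = -1/41755 (j = 1/(-40746 + (3828 - 4837)) = 1/(-40746 - 1009) = 1/(-41755) = -1/41755 ≈ -2.3949e-5)
24958 + j = 24958 - 1/41755 = 1042121289/41755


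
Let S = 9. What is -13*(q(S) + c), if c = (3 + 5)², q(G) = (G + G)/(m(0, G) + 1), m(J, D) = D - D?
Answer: -1066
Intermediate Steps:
m(J, D) = 0
q(G) = 2*G (q(G) = (G + G)/(0 + 1) = (2*G)/1 = (2*G)*1 = 2*G)
c = 64 (c = 8² = 64)
-13*(q(S) + c) = -13*(2*9 + 64) = -13*(18 + 64) = -13*82 = -1066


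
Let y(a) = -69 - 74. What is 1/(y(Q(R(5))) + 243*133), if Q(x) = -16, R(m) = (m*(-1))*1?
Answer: 1/32176 ≈ 3.1079e-5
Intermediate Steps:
R(m) = -m (R(m) = -m*1 = -m)
y(a) = -143
1/(y(Q(R(5))) + 243*133) = 1/(-143 + 243*133) = 1/(-143 + 32319) = 1/32176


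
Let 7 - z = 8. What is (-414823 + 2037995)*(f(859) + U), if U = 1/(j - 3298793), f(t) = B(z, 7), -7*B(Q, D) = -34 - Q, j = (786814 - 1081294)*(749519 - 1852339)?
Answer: 17395403575284639736/2273285943649 ≈ 7.6521e+6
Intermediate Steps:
z = -1 (z = 7 - 1*8 = 7 - 8 = -1)
j = 324758433600 (j = -294480*(-1102820) = 324758433600)
B(Q, D) = 34/7 + Q/7 (B(Q, D) = -(-34 - Q)/7 = 34/7 + Q/7)
f(t) = 33/7 (f(t) = 34/7 + (⅐)*(-1) = 34/7 - ⅐ = 33/7)
U = 1/324755134807 (U = 1/(324758433600 - 3298793) = 1/324755134807 ≈ 3.0792e-12)
(-414823 + 2037995)*(f(859) + U) = (-414823 + 2037995)*(33/7 + 1/324755134807) = 1623172*(10716919448638/2273285943649) = 17395403575284639736/2273285943649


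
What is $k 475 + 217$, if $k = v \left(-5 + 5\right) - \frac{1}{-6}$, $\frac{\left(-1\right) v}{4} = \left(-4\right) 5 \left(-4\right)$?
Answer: $\frac{1777}{6} \approx 296.17$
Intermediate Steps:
$v = -320$ ($v = - 4 \left(-4\right) 5 \left(-4\right) = - 4 \left(\left(-20\right) \left(-4\right)\right) = \left(-4\right) 80 = -320$)
$k = \frac{1}{6}$ ($k = - 320 \left(-5 + 5\right) - \frac{1}{-6} = \left(-320\right) 0 - - \frac{1}{6} = 0 + \frac{1}{6} = \frac{1}{6} \approx 0.16667$)
$k 475 + 217 = \frac{1}{6} \cdot 475 + 217 = \frac{475}{6} + 217 = \frac{1777}{6}$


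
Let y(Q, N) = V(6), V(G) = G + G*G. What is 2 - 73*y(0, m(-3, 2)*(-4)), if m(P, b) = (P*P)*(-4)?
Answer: -3064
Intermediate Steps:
V(G) = G + G²
m(P, b) = -4*P² (m(P, b) = P²*(-4) = -4*P²)
y(Q, N) = 42 (y(Q, N) = 6*(1 + 6) = 6*7 = 42)
2 - 73*y(0, m(-3, 2)*(-4)) = 2 - 73*42 = 2 - 3066 = -3064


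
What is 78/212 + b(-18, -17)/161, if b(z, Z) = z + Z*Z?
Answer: 35005/17066 ≈ 2.0512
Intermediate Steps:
b(z, Z) = z + Z²
78/212 + b(-18, -17)/161 = 78/212 + (-18 + (-17)²)/161 = 78*(1/212) + (-18 + 289)*(1/161) = 39/106 + 271*(1/161) = 39/106 + 271/161 = 35005/17066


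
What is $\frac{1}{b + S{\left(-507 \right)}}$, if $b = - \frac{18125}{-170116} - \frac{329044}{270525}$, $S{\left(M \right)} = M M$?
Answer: $\frac{46020630900}{11829506079830621} \approx 3.8903 \cdot 10^{-6}$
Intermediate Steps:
$S{\left(M \right)} = M^{2}$
$b = - \frac{51072383479}{46020630900}$ ($b = \left(-18125\right) \left(- \frac{1}{170116}\right) - \frac{329044}{270525} = \frac{18125}{170116} - \frac{329044}{270525} = - \frac{51072383479}{46020630900} \approx -1.1098$)
$\frac{1}{b + S{\left(-507 \right)}} = \frac{1}{- \frac{51072383479}{46020630900} + \left(-507\right)^{2}} = \frac{1}{- \frac{51072383479}{46020630900} + 257049} = \frac{1}{\frac{11829506079830621}{46020630900}} = \frac{46020630900}{11829506079830621}$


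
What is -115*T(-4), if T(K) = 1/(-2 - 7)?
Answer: 115/9 ≈ 12.778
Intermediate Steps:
T(K) = -⅑ (T(K) = 1/(-9) = -⅑)
-115*T(-4) = -115*(-⅑) = 115/9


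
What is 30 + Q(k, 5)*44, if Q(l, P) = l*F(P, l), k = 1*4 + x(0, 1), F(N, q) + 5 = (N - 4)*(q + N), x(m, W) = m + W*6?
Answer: 4430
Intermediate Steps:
x(m, W) = m + 6*W
F(N, q) = -5 + (-4 + N)*(N + q) (F(N, q) = -5 + (N - 4)*(q + N) = -5 + (-4 + N)*(N + q))
k = 10 (k = 1*4 + (0 + 6*1) = 4 + (0 + 6) = 4 + 6 = 10)
Q(l, P) = l*(-5 + P² - 4*P - 4*l + P*l)
30 + Q(k, 5)*44 = 30 + (10*(-5 + 5² - 4*5 - 4*10 + 5*10))*44 = 30 + (10*(-5 + 25 - 20 - 40 + 50))*44 = 30 + (10*10)*44 = 30 + 100*44 = 30 + 4400 = 4430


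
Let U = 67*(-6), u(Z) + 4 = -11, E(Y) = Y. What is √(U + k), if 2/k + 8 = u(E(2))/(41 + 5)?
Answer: I*√59004214/383 ≈ 20.056*I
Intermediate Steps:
u(Z) = -15 (u(Z) = -4 - 11 = -15)
U = -402
k = -92/383 (k = 2/(-8 - 15/(41 + 5)) = 2/(-8 - 15/46) = 2/(-383/46) = 2*(-46/383) = -92/383 ≈ -0.24021)
√(U + k) = √(-402 - 92/383) = √(-154058/383) = I*√59004214/383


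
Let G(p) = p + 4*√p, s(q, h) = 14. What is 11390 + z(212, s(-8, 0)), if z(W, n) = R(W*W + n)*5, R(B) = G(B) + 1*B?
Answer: 460970 + 20*√44958 ≈ 4.6521e+5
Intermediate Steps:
R(B) = 2*B + 4*√B (R(B) = (B + 4*√B) + 1*B = (B + 4*√B) + B = 2*B + 4*√B)
z(W, n) = 10*n + 10*W² + 20*√(n + W²) (z(W, n) = (2*(W*W + n) + 4*√(W*W + n))*5 = (2*(W² + n) + 4*√(W² + n))*5 = (2*(n + W²) + 4*√(n + W²))*5 = ((2*n + 2*W²) + 4*√(n + W²))*5 = (2*n + 2*W² + 4*√(n + W²))*5 = 10*n + 10*W² + 20*√(n + W²))
11390 + z(212, s(-8, 0)) = 11390 + (10*14 + 10*212² + 20*√(14 + 212²)) = 11390 + (140 + 10*44944 + 20*√(14 + 44944)) = 11390 + (140 + 449440 + 20*√44958) = 11390 + (449580 + 20*√44958) = 460970 + 20*√44958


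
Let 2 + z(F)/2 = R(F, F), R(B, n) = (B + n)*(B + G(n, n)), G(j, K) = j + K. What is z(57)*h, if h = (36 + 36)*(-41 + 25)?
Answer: -44909568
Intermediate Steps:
G(j, K) = K + j
R(B, n) = (B + n)*(B + 2*n) (R(B, n) = (B + n)*(B + (n + n)) = (B + n)*(B + 2*n))
z(F) = -4 + 12*F² (z(F) = -4 + 2*(F² + 2*F² + 3*F*F) = -4 + 2*(F² + 2*F² + 3*F²) = -4 + 2*(6*F²) = -4 + 12*F²)
h = -1152 (h = 72*(-16) = -1152)
z(57)*h = (-4 + 12*57²)*(-1152) = (-4 + 12*3249)*(-1152) = (-4 + 38988)*(-1152) = 38984*(-1152) = -44909568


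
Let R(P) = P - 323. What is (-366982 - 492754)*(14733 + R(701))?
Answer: -12991470696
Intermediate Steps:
R(P) = -323 + P
(-366982 - 492754)*(14733 + R(701)) = (-366982 - 492754)*(14733 + (-323 + 701)) = -859736*(14733 + 378) = -859736*15111 = -12991470696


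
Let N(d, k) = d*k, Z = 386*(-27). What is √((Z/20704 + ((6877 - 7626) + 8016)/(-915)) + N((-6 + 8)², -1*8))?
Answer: I*√226798660041045/2368020 ≈ 6.3597*I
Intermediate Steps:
Z = -10422
√((Z/20704 + ((6877 - 7626) + 8016)/(-915)) + N((-6 + 8)², -1*8)) = √((-10422/20704 + ((6877 - 7626) + 8016)/(-915)) + (-6 + 8)²*(-1*8)) = √((-10422*1/20704 + (-749 + 8016)*(-1/915)) + 2²*(-8)) = √((-5211/10352 + 7267*(-1/915)) + 4*(-8)) = √((-5211/10352 - 7267/915) - 32) = √(-79996049/9472080 - 32) = √(-383102609/9472080) = I*√226798660041045/2368020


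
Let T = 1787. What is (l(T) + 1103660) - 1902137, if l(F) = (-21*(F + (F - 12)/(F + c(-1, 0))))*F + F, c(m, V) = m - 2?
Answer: -121124281601/1784 ≈ -6.7895e+7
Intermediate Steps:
c(m, V) = -2 + m
l(F) = F + F*(-21*F - 21*(-12 + F)/(-3 + F)) (l(F) = (-21*(F + (F - 12)/(F + (-2 - 1))))*F + F = (-21*(F + (-12 + F)/(F - 3)))*F + F = (-21*(F + (-12 + F)/(-3 + F)))*F + F = (-21*F - 21*(-12 + F)/(-3 + F))*F + F = F*(-21*F - 21*(-12 + F)/(-3 + F)) + F = F + F*(-21*F - 21*(-12 + F)/(-3 + F)))
(l(T) + 1103660) - 1902137 = (1787*(249 - 21*1787² + 43*1787)/(-3 + 1787) + 1103660) - 1902137 = (1787*(249 - 21*3193369 + 76841)/1784 + 1103660) - 1902137 = (1787*(1/1784)*(249 - 67060749 + 76841) + 1103660) - 1902137 = (1787*(1/1784)*(-66983659) + 1103660) - 1902137 = (-119699798633/1784 + 1103660) - 1902137 = -117730869193/1784 - 1902137 = -121124281601/1784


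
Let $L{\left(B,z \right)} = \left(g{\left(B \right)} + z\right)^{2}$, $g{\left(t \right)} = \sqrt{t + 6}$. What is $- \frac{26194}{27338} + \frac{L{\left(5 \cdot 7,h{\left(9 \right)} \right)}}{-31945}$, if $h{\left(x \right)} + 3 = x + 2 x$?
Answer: $- \frac{426817438}{436656205} - \frac{48 \sqrt{41}}{31945} \approx -0.98709$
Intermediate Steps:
$h{\left(x \right)} = -3 + 3 x$ ($h{\left(x \right)} = -3 + \left(x + 2 x\right) = -3 + 3 x$)
$g{\left(t \right)} = \sqrt{6 + t}$
$L{\left(B,z \right)} = \left(z + \sqrt{6 + B}\right)^{2}$ ($L{\left(B,z \right)} = \left(\sqrt{6 + B} + z\right)^{2} = \left(z + \sqrt{6 + B}\right)^{2}$)
$- \frac{26194}{27338} + \frac{L{\left(5 \cdot 7,h{\left(9 \right)} \right)}}{-31945} = - \frac{26194}{27338} + \frac{\left(\left(-3 + 3 \cdot 9\right) + \sqrt{6 + 5 \cdot 7}\right)^{2}}{-31945} = \left(-26194\right) \frac{1}{27338} + \left(\left(-3 + 27\right) + \sqrt{6 + 35}\right)^{2} \left(- \frac{1}{31945}\right) = - \frac{13097}{13669} + \left(24 + \sqrt{41}\right)^{2} \left(- \frac{1}{31945}\right) = - \frac{13097}{13669} - \frac{\left(24 + \sqrt{41}\right)^{2}}{31945}$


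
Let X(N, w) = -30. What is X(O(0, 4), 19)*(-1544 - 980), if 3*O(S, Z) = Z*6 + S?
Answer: 75720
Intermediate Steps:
O(S, Z) = 2*Z + S/3 (O(S, Z) = (Z*6 + S)/3 = (6*Z + S)/3 = (S + 6*Z)/3 = 2*Z + S/3)
X(O(0, 4), 19)*(-1544 - 980) = -30*(-1544 - 980) = -30*(-2524) = 75720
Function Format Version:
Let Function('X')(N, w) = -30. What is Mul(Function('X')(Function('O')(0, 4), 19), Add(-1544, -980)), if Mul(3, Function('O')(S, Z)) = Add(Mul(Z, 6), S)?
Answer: 75720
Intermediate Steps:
Function('O')(S, Z) = Add(Mul(2, Z), Mul(Rational(1, 3), S)) (Function('O')(S, Z) = Mul(Rational(1, 3), Add(Mul(Z, 6), S)) = Mul(Rational(1, 3), Add(Mul(6, Z), S)) = Mul(Rational(1, 3), Add(S, Mul(6, Z))) = Add(Mul(2, Z), Mul(Rational(1, 3), S)))
Mul(Function('X')(Function('O')(0, 4), 19), Add(-1544, -980)) = Mul(-30, Add(-1544, -980)) = Mul(-30, -2524) = 75720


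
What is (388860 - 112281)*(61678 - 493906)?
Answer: -119545188012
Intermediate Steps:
(388860 - 112281)*(61678 - 493906) = 276579*(-432228) = -119545188012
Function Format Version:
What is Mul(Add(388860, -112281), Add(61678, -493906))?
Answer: -119545188012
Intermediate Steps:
Mul(Add(388860, -112281), Add(61678, -493906)) = Mul(276579, -432228) = -119545188012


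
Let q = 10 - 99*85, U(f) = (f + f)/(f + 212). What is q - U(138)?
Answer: -1471013/175 ≈ -8405.8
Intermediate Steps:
U(f) = 2*f/(212 + f) (U(f) = (2*f)/(212 + f) = 2*f/(212 + f))
q = -8405 (q = 10 - 8415 = -8405)
q - U(138) = -8405 - 2*138/(212 + 138) = -8405 - 2*138/350 = -8405 - 1*138/175 = -8405 - 138/175 = -1471013/175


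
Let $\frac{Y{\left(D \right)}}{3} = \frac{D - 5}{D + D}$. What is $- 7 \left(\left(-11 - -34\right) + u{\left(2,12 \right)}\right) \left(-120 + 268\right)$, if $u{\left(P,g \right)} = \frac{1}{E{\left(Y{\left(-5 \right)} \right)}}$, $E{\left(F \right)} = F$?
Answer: $- \frac{72520}{3} \approx -24173.0$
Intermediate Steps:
$Y{\left(D \right)} = \frac{3 \left(-5 + D\right)}{2 D}$ ($Y{\left(D \right)} = 3 \frac{D - 5}{D + D} = 3 \frac{-5 + D}{2 D} = \frac{3 \left(-5 + D\right)}{2 D}$)
$u{\left(P,g \right)} = \frac{1}{3}$ ($u{\left(P,g \right)} = \frac{1}{\frac{3}{2} \frac{1}{-5} \left(-5 - 5\right)} = \frac{1}{\frac{3}{2} \left(- \frac{1}{5}\right) \left(-10\right)} = \frac{1}{3}$)
$- 7 \left(\left(-11 - -34\right) + u{\left(2,12 \right)}\right) \left(-120 + 268\right) = - 7 \left(\left(-11 - -34\right) + \frac{1}{3}\right) \left(-120 + 268\right) = - 7 \left(\left(-11 + 34\right) + \frac{1}{3}\right) 148 = - 7 \left(23 + \frac{1}{3}\right) 148 = - 7 \cdot \frac{70}{3} \cdot 148 = \left(-7\right) \frac{10360}{3} = - \frac{72520}{3}$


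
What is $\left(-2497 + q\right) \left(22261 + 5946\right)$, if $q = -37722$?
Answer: $-1134457333$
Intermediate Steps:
$\left(-2497 + q\right) \left(22261 + 5946\right) = \left(-2497 - 37722\right) \left(22261 + 5946\right) = \left(-40219\right) 28207 = -1134457333$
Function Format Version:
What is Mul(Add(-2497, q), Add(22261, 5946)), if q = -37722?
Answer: -1134457333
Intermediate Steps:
Mul(Add(-2497, q), Add(22261, 5946)) = Mul(Add(-2497, -37722), Add(22261, 5946)) = Mul(-40219, 28207) = -1134457333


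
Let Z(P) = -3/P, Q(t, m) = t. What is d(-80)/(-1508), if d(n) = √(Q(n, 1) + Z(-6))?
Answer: -I*√318/3016 ≈ -0.0059127*I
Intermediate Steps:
d(n) = √(½ + n) (d(n) = √(n - 3/(-6)) = √(n - 3*(-⅙)) = √(n + ½) = √(½ + n))
d(-80)/(-1508) = (√(2 + 4*(-80))/2)/(-1508) = (√(2 - 320)/2)*(-1/1508) = (√(-318)/2)*(-1/1508) = ((I*√318)/2)*(-1/1508) = (I*√318/2)*(-1/1508) = -I*√318/3016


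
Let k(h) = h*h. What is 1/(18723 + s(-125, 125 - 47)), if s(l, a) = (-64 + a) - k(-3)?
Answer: 1/18728 ≈ 5.3396e-5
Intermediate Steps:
k(h) = h**2
s(l, a) = -73 + a (s(l, a) = (-64 + a) - 1*(-3)**2 = (-64 + a) - 1*9 = (-64 + a) - 9 = -73 + a)
1/(18723 + s(-125, 125 - 47)) = 1/(18723 + (-73 + (125 - 47))) = 1/(18723 + (-73 + 78)) = 1/(18723 + 5) = 1/18728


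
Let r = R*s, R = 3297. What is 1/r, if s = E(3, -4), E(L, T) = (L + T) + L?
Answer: 1/6594 ≈ 0.00015165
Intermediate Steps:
E(L, T) = T + 2*L
s = 2 (s = -4 + 2*3 = -4 + 6 = 2)
r = 6594 (r = 3297*2 = 6594)
1/r = 1/6594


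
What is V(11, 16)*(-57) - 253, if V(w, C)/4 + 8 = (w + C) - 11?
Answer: -2077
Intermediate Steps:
V(w, C) = -76 + 4*C + 4*w (V(w, C) = -32 + 4*((w + C) - 11) = -32 + 4*((C + w) - 11) = -32 + 4*(-11 + C + w) = -32 + (-44 + 4*C + 4*w) = -76 + 4*C + 4*w)
V(11, 16)*(-57) - 253 = (-76 + 4*16 + 4*11)*(-57) - 253 = (-76 + 64 + 44)*(-57) - 253 = 32*(-57) - 253 = -1824 - 253 = -2077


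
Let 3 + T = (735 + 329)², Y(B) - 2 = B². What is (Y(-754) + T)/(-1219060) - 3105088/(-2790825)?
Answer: -192163823359/680436624900 ≈ -0.28241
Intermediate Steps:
Y(B) = 2 + B²
T = 1132093 (T = -3 + (735 + 329)² = -3 + 1064² = -3 + 1132096 = 1132093)
(Y(-754) + T)/(-1219060) - 3105088/(-2790825) = ((2 + (-754)²) + 1132093)/(-1219060) - 3105088/(-2790825) = ((2 + 568516) + 1132093)*(-1/1219060) - 3105088*(-1/2790825) = (568518 + 1132093)*(-1/1219060) + 3105088/2790825 = 1700611*(-1/1219060) + 3105088/2790825 = -1700611/1219060 + 3105088/2790825 = -192163823359/680436624900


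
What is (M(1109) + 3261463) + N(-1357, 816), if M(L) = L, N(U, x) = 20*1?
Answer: 3262592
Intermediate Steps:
N(U, x) = 20
(M(1109) + 3261463) + N(-1357, 816) = (1109 + 3261463) + 20 = 3262572 + 20 = 3262592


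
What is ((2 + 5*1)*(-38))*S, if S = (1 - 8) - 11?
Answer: 4788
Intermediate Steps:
S = -18 (S = -7 - 11 = -18)
((2 + 5*1)*(-38))*S = ((2 + 5*1)*(-38))*(-18) = ((2 + 5)*(-38))*(-18) = (7*(-38))*(-18) = -266*(-18) = 4788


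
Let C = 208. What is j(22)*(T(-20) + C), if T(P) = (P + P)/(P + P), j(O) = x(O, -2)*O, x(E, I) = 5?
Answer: 22990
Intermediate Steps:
j(O) = 5*O
T(P) = 1 (T(P) = (2*P)/((2*P)) = (2*P)*(1/(2*P)) = 1)
j(22)*(T(-20) + C) = (5*22)*(1 + 208) = 110*209 = 22990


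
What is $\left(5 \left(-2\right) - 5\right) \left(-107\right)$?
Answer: $1605$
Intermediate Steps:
$\left(5 \left(-2\right) - 5\right) \left(-107\right) = \left(-10 - 5\right) \left(-107\right) = \left(-15\right) \left(-107\right) = 1605$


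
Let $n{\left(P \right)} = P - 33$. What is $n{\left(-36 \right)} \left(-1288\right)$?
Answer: $88872$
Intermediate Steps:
$n{\left(P \right)} = -33 + P$
$n{\left(-36 \right)} \left(-1288\right) = \left(-33 - 36\right) \left(-1288\right) = \left(-69\right) \left(-1288\right) = 88872$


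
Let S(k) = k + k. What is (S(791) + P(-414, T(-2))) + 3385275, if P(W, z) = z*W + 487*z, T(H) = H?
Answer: 3386711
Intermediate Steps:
P(W, z) = 487*z + W*z (P(W, z) = W*z + 487*z = 487*z + W*z)
S(k) = 2*k
(S(791) + P(-414, T(-2))) + 3385275 = (2*791 - 2*(487 - 414)) + 3385275 = (1582 - 2*73) + 3385275 = (1582 - 146) + 3385275 = 1436 + 3385275 = 3386711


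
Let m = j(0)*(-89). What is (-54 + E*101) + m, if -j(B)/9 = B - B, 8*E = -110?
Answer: -5771/4 ≈ -1442.8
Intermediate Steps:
E = -55/4 (E = (⅛)*(-110) = -55/4 ≈ -13.750)
j(B) = 0 (j(B) = -9*(B - B) = -9*0 = 0)
m = 0 (m = 0*(-89) = 0)
(-54 + E*101) + m = (-54 - 55/4*101) + 0 = (-54 - 5555/4) + 0 = -5771/4 + 0 = -5771/4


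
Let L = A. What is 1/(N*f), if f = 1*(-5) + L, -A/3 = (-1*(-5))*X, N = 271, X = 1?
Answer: -1/5420 ≈ -0.00018450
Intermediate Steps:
A = -15 (A = -3*(-1*(-5)) = -15 ≈ -15.000)
L = -15
f = -20 (f = 1*(-5) - 15 = -5 - 15 = -20)
1/(N*f) = 1/(271*(-20)) = 1/(-5420) = -1/5420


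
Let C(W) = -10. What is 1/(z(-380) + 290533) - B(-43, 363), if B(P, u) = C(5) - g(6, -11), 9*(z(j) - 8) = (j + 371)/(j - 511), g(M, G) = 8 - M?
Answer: 3106465275/258872032 ≈ 12.000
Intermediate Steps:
z(j) = 8 + (371 + j)/(9*(-511 + j)) (z(j) = 8 + ((j + 371)/(j - 511))/9 = 8 + ((371 + j)/(-511 + j))/9 = 8 + (371 + j)/(9*(-511 + j)))
B(P, u) = -12 (B(P, u) = -10 - (8 - 1*6) = -10 - (8 - 6) = -10 - 1*2 = -10 - 2 = -12)
1/(z(-380) + 290533) - B(-43, 363) = 1/((-36421 + 73*(-380))/(9*(-511 - 380)) + 290533) - 1*(-12) = 1/((⅑)*(-36421 - 27740)/(-891) + 290533) + 12 = 1/((⅑)*(-1/891)*(-64161) + 290533) + 12 = 1/(7129/891 + 290533) + 12 = 1/(258872032/891) + 12 = 891/258872032 + 12 = 3106465275/258872032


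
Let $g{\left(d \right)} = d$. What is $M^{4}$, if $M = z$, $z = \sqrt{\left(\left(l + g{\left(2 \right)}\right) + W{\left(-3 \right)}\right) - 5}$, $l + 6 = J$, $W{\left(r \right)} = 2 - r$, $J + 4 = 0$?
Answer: $64$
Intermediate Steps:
$J = -4$ ($J = -4 + 0 = -4$)
$l = -10$ ($l = -6 - 4 = -10$)
$z = 2 i \sqrt{2}$ ($z = \sqrt{\left(\left(-10 + 2\right) + \left(2 - -3\right)\right) - 5} = \sqrt{\left(-8 + \left(2 + 3\right)\right) - 5} = \sqrt{\left(-8 + 5\right) - 5} = \sqrt{-3 - 5} = \sqrt{-8} = 2 i \sqrt{2} \approx 2.8284 i$)
$M = 2 i \sqrt{2} \approx 2.8284 i$
$M^{4} = \left(2 i \sqrt{2}\right)^{4} = 64$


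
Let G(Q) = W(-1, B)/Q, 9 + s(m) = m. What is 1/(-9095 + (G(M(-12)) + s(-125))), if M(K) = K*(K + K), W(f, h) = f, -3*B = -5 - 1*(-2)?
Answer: -288/2657953 ≈ -0.00010835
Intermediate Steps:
B = 1 (B = -(-5 - 1*(-2))/3 = -(-5 + 2)/3 = -1/3*(-3) = 1)
s(m) = -9 + m
M(K) = 2*K**2 (M(K) = K*(2*K) = 2*K**2)
G(Q) = -1/Q
1/(-9095 + (G(M(-12)) + s(-125))) = 1/(-9095 + (-1/(2*(-12)**2) + (-9 - 125))) = 1/(-9095 + (-1/(2*144) - 134)) = 1/(-9095 + (-1/288 - 134)) = 1/(-9095 - 38593/288) = 1/(-2657953/288) = -288/2657953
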